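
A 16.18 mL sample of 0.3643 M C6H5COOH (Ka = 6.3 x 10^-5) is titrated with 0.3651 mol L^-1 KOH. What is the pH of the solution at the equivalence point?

n(C6H5COOH) = 0.3643 x 0.01618 = 0.005894 mol; V(KOH) at equivalence = 0.005894/0.3651 = 0.01614 L.
At equivalence all the acid is converted to C6H5COO-; total volume = 0.01618 + 0.01614 = 0.03232 L, so [C6H5COO-] = 0.005894/0.03232 = 0.1823 M.
Kb = Kw/Ka = 1.0e-14 / 6.3 x 10^-5 = 1.59e-10.
[OH^-] = sqrt(Kb x [C6H5COO-]) = sqrt(1.59e-10 x 0.1823) = 5.38e-6 M.
pOH = 5.27, so pH = 14.00 - 5.27 = 8.73.

8.73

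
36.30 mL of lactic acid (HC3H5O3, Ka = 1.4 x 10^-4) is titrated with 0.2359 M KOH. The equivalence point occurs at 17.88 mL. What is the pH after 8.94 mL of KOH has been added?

3.85

8.94 mL is exactly half the equivalence volume (17.88/2), i.e. the half-equivalence point.
There, n(HA) = n(A^-), so pH = pKa = -log(1.4 x 10^-4) = 3.85.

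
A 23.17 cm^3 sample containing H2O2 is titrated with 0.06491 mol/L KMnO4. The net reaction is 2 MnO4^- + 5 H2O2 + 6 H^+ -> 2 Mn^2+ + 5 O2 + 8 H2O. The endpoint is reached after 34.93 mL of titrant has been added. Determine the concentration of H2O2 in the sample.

0.245 M

n(KMnO4) = 0.06491 x 0.03493 = 0.002267 mol.
From the balanced equation, 2 mol KMnO4 reacts with 5 mol H2O2, so n(H2O2) = 0.002267 x 5/2 = 0.005668 mol.
[H2O2] = 0.005668 / 0.02317 L = 0.245 M.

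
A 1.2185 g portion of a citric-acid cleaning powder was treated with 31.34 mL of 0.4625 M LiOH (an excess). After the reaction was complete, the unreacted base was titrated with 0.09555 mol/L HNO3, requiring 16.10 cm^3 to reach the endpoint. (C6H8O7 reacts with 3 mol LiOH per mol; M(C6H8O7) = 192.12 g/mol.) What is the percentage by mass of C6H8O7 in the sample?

68.1%

Total n(LiOH) added = 0.4625 x 0.03134 = 0.01449 mol.
n(HNO3) used = 0.09555 x 0.01610 = 0.001538 mol, which equals the excess n(LiOH).
So n(LiOH) consumed by the sample = 0.01449 - 0.001538 = 0.01296 mol.
n(C6H8O7) = 0.01296 / 3 = 0.004319 mol.
mass C6H8O7 = 0.004319 x 192.12 = 0.8297 g, so %C6H8O7 = 0.8297/1.2185 x 100 = 68.1%.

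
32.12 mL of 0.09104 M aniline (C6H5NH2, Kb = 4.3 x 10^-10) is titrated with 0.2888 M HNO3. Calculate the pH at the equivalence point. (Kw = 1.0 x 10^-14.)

2.90

n(C6H5NH2) = 0.09104 x 0.03212 = 0.002924 mol; V(HNO3) at equivalence = 0.002924/0.2888 = 0.01013 L.
At equivalence the base is fully converted to C6H5NH3+; total volume = 0.04225 L, so [C6H5NH3+] = 0.002924/0.04225 = 0.06922 M.
Ka(C6H5NH3+) = Kw/Kb = 1.0e-14 / 4.3 x 10^-10 = 2.33e-5.
[H^+] = sqrt(Ka x [C6H5NH3+]) = sqrt(2.33e-5 x 0.06922) = 0.00127 M.
pH = -log(0.00127) = 2.90.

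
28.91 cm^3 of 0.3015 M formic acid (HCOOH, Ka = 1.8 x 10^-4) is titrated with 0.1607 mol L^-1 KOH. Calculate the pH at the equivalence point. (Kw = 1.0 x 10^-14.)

8.38

n(HCOOH) = 0.3015 x 0.02891 = 0.008716 mol; V(KOH) at equivalence = 0.008716/0.1607 = 0.05424 L.
At equivalence all the acid is converted to HCOO-; total volume = 0.02891 + 0.05424 = 0.08315 L, so [HCOO-] = 0.008716/0.08315 = 0.1048 M.
Kb = Kw/Ka = 1.0e-14 / 1.8 x 10^-4 = 5.56e-11.
[OH^-] = sqrt(Kb x [HCOO-]) = sqrt(5.56e-11 x 0.1048) = 2.41e-6 M.
pOH = 5.62, so pH = 14.00 - 5.62 = 8.38.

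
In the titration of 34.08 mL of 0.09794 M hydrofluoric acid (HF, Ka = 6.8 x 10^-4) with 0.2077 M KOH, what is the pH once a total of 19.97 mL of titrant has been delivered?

12.18

n(acid) = 0.09794 x 0.03408 = 0.003338 mol; n(KOH) added = 0.2077 x 0.01997 = 0.004148 mol.
Base is in excess by 0.004148 - 0.003338 = 0.0008100 mol in a total volume of 0.05405 L.
[OH^-] = 0.0008100/0.05405 = 0.01499 M, so pOH = 1.82 and pH = 14.00 - 1.82 = 12.18.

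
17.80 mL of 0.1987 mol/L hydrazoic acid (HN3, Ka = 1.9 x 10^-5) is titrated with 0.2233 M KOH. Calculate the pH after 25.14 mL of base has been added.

n(acid) = 0.1987 x 0.01780 = 0.003537 mol; n(KOH) added = 0.2233 x 0.02514 = 0.005614 mol.
Base is in excess by 0.005614 - 0.003537 = 0.002077 mol in a total volume of 0.04294 L.
[OH^-] = 0.002077/0.04294 = 0.04837 M, so pOH = 1.32 and pH = 14.00 - 1.32 = 12.68.

12.68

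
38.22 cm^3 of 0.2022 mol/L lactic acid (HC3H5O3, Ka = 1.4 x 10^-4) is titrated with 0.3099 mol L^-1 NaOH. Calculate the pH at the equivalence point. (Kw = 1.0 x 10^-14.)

8.47

n(HC3H5O3) = 0.2022 x 0.03822 = 0.007728 mol; V(NaOH) at equivalence = 0.007728/0.3099 = 0.02494 L.
At equivalence all the acid is converted to C3H5O3-; total volume = 0.03822 + 0.02494 = 0.06316 L, so [C3H5O3-] = 0.007728/0.06316 = 0.1224 M.
Kb = Kw/Ka = 1.0e-14 / 1.4 x 10^-4 = 7.14e-11.
[OH^-] = sqrt(Kb x [C3H5O3-]) = sqrt(7.14e-11 x 0.1224) = 2.96e-6 M.
pOH = 5.53, so pH = 14.00 - 5.53 = 8.47.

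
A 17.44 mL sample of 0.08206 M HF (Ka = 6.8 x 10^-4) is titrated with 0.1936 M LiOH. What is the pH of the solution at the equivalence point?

7.96

n(HF) = 0.08206 x 0.01744 = 0.001431 mol; V(LiOH) at equivalence = 0.001431/0.1936 = 0.007392 L.
At equivalence all the acid is converted to F-; total volume = 0.01744 + 0.007392 = 0.02483 L, so [F-] = 0.001431/0.02483 = 0.05763 M.
Kb = Kw/Ka = 1.0e-14 / 6.8 x 10^-4 = 1.47e-11.
[OH^-] = sqrt(Kb x [F-]) = sqrt(1.47e-11 x 0.05763) = 9.21e-7 M.
pOH = 6.04, so pH = 14.00 - 6.04 = 7.96.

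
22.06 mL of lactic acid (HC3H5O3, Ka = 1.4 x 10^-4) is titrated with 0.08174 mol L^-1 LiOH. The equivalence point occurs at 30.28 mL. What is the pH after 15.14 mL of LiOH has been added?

3.85

15.14 mL is exactly half the equivalence volume (30.28/2), i.e. the half-equivalence point.
There, n(HA) = n(A^-), so pH = pKa = -log(1.4 x 10^-4) = 3.85.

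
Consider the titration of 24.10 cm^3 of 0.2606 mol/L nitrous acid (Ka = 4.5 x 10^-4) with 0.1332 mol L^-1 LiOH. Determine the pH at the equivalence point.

n(HNO2) = 0.2606 x 0.02410 = 0.006280 mol; V(LiOH) at equivalence = 0.006280/0.1332 = 0.04715 L.
At equivalence all the acid is converted to NO2-; total volume = 0.02410 + 0.04715 = 0.07125 L, so [NO2-] = 0.006280/0.07125 = 0.08815 M.
Kb = Kw/Ka = 1.0e-14 / 4.5 x 10^-4 = 2.22e-11.
[OH^-] = sqrt(Kb x [NO2-]) = sqrt(2.22e-11 x 0.08815) = 1.40e-6 M.
pOH = 5.85, so pH = 14.00 - 5.85 = 8.15.

8.15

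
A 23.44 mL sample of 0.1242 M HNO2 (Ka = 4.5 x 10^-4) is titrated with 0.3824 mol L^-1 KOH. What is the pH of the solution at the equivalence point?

n(HNO2) = 0.1242 x 0.02344 = 0.002911 mol; V(KOH) at equivalence = 0.002911/0.3824 = 0.007613 L.
At equivalence all the acid is converted to NO2-; total volume = 0.02344 + 0.007613 = 0.03105 L, so [NO2-] = 0.002911/0.03105 = 0.09375 M.
Kb = Kw/Ka = 1.0e-14 / 4.5 x 10^-4 = 2.22e-11.
[OH^-] = sqrt(Kb x [NO2-]) = sqrt(2.22e-11 x 0.09375) = 1.44e-6 M.
pOH = 5.84, so pH = 14.00 - 5.84 = 8.16.

8.16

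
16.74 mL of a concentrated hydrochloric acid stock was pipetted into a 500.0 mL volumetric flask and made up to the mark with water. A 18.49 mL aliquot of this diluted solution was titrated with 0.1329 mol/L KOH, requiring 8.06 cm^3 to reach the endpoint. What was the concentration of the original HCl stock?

n(KOH) = 0.1329 x 0.008060 = 0.001071 mol.
n(HCl) in the aliquot = 0.001071 mol.
[diluted HCl] = 0.001071 / 0.01849 = 0.05793 M.
Dilution factor = 500.0/16.74 = 29.87, so [stock] = 0.05793 x 29.87 = 1.73 M.

1.73 M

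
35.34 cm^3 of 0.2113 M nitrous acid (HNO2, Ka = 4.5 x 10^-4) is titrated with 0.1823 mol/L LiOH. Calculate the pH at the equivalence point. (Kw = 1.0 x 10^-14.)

n(HNO2) = 0.2113 x 0.03534 = 0.007467 mol; V(LiOH) at equivalence = 0.007467/0.1823 = 0.04096 L.
At equivalence all the acid is converted to NO2-; total volume = 0.03534 + 0.04096 = 0.07630 L, so [NO2-] = 0.007467/0.07630 = 0.09787 M.
Kb = Kw/Ka = 1.0e-14 / 4.5 x 10^-4 = 2.22e-11.
[OH^-] = sqrt(Kb x [NO2-]) = sqrt(2.22e-11 x 0.09787) = 1.47e-6 M.
pOH = 5.83, so pH = 14.00 - 5.83 = 8.17.

8.17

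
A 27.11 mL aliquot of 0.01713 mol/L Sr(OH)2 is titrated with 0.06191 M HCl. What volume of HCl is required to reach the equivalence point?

15.0 mL

n(Sr(OH)2) = 0.01713 mol/L x 0.02711 L = 0.0004644 mol.
The neutralisation is 1 Sr(OH)2 : 2 HCl, so n(HCl) = 0.0004644 x 2/1 = 0.0009288 mol.
V(HCl) = 0.0009288 / 0.06191 = 0.01500 L = 15.0 mL.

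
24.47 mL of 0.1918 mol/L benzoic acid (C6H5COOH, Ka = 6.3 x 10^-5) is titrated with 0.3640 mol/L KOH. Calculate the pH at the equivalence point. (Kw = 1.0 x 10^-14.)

n(C6H5COOH) = 0.1918 x 0.02447 = 0.004693 mol; V(KOH) at equivalence = 0.004693/0.3640 = 0.01289 L.
At equivalence all the acid is converted to C6H5COO-; total volume = 0.02447 + 0.01289 = 0.03736 L, so [C6H5COO-] = 0.004693/0.03736 = 0.1256 M.
Kb = Kw/Ka = 1.0e-14 / 6.3 x 10^-5 = 1.59e-10.
[OH^-] = sqrt(Kb x [C6H5COO-]) = sqrt(1.59e-10 x 0.1256) = 4.47e-6 M.
pOH = 5.35, so pH = 14.00 - 5.35 = 8.65.

8.65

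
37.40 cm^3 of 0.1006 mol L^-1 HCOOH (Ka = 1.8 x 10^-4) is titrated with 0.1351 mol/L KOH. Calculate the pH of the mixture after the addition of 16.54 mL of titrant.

Initial n(HCOOH) = 0.1006 x 0.03740 = 0.003762 mol.
n(KOH) added = 0.1351 x 0.01654 = 0.002235 mol, converting that many moles of HCOOH to HCOO-.
Remaining n(HCOOH) = 0.001528 mol; n(HCOO-) = 0.002235 mol.
By Henderson-Hasselbalch, pH = pKa + log([A^-]/[HA]) = 3.74 + log(0.002235/0.001528) = 3.74 + (+0.17) = 3.91.

3.91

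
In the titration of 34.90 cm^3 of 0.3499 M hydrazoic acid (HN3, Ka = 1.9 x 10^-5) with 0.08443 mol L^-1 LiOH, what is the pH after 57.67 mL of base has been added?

Initial n(HN3) = 0.3499 x 0.03490 = 0.01221 mol.
n(LiOH) added = 0.08443 x 0.05767 = 0.004869 mol, converting that many moles of HN3 to N3-.
Remaining n(HN3) = 0.007342 mol; n(N3-) = 0.004869 mol.
By Henderson-Hasselbalch, pH = pKa + log([A^-]/[HA]) = 4.72 + log(0.004869/0.007342) = 4.72 + (-0.18) = 4.54.

4.54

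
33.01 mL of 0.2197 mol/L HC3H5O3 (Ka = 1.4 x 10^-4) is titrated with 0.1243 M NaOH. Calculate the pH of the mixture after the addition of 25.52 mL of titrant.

3.74

Initial n(HC3H5O3) = 0.2197 x 0.03301 = 0.007252 mol.
n(NaOH) added = 0.1243 x 0.02552 = 0.003172 mol, converting that many moles of HC3H5O3 to C3H5O3-.
Remaining n(HC3H5O3) = 0.004080 mol; n(C3H5O3-) = 0.003172 mol.
By Henderson-Hasselbalch, pH = pKa + log([A^-]/[HA]) = 3.85 + log(0.003172/0.004080) = 3.85 + (-0.11) = 3.74.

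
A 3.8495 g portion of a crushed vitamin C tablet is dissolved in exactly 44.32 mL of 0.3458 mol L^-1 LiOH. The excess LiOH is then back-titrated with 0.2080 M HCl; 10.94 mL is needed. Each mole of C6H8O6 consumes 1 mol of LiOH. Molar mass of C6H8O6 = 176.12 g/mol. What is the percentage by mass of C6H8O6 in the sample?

Total n(LiOH) added = 0.3458 x 0.04432 = 0.01533 mol.
n(HCl) used = 0.2080 x 0.01094 = 0.002276 mol, which equals the excess n(LiOH).
So n(LiOH) consumed by the sample = 0.01533 - 0.002276 = 0.01305 mol.
n(C6H8O6) = 0.01305 / 1 = 0.01305 mol.
mass C6H8O6 = 0.01305 x 176.12 = 2.298 g, so %C6H8O6 = 2.298/3.8495 x 100 = 59.7%.

59.7%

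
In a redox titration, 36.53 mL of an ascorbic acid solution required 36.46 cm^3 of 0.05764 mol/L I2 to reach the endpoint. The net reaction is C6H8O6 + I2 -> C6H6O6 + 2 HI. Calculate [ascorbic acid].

0.0575 M

n(I2) = 0.05764 x 0.03646 = 0.002102 mol.
From the balanced equation, 1 mol I2 reacts with 1 mol ascorbic acid, so n(ascorbic acid) = 0.002102 x 1/1 = 0.002102 mol.
[ascorbic acid] = 0.002102 / 0.03653 L = 0.0575 M.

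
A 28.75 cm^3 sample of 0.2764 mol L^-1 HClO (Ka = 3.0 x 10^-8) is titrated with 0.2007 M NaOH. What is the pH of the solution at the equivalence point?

n(HClO) = 0.2764 x 0.02875 = 0.007946 mol; V(NaOH) at equivalence = 0.007946/0.2007 = 0.03959 L.
At equivalence all the acid is converted to ClO-; total volume = 0.02875 + 0.03959 = 0.06834 L, so [ClO-] = 0.007946/0.06834 = 0.1163 M.
Kb = Kw/Ka = 1.0e-14 / 3.0 x 10^-8 = 3.33e-7.
[OH^-] = sqrt(Kb x [ClO-]) = sqrt(3.33e-7 x 0.1163) = 0.000197 M.
pOH = 3.71, so pH = 14.00 - 3.71 = 10.29.

10.29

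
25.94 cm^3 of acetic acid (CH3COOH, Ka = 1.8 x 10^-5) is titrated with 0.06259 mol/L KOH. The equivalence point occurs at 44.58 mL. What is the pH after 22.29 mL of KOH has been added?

22.29 mL is exactly half the equivalence volume (44.58/2), i.e. the half-equivalence point.
There, n(HA) = n(A^-), so pH = pKa = -log(1.8 x 10^-5) = 4.74.

4.74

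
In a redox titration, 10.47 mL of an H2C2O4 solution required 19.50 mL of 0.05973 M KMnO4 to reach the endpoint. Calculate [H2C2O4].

0.278 M

n(KMnO4) = 0.05973 x 0.01950 = 0.001165 mol.
From the balanced equation, 2 mol KMnO4 reacts with 5 mol H2C2O4, so n(H2C2O4) = 0.001165 x 5/2 = 0.002912 mol.
[H2C2O4] = 0.002912 / 0.01047 L = 0.278 M.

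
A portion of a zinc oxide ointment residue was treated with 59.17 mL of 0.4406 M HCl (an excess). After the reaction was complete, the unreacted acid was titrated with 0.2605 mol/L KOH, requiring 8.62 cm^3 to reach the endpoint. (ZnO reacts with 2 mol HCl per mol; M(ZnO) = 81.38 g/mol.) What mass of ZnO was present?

0.969 g

Total n(HCl) added = 0.4406 x 0.05917 = 0.02607 mol.
n(KOH) used = 0.2605 x 0.008620 = 0.002246 mol, which equals the excess n(HCl).
So n(HCl) consumed by the sample = 0.02607 - 0.002246 = 0.02382 mol.
n(ZnO) = 0.02382 / 2 = 0.01191 mol.
mass = 0.01191 mol x 81.38 g/mol = 0.969 g.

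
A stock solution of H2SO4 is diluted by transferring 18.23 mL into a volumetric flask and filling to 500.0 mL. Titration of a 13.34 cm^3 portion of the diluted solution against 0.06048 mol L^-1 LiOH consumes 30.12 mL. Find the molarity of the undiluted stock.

n(LiOH) = 0.06048 x 0.03012 = 0.001822 mol.
n(H2SO4) in the aliquot = 0.001822 x 1/2 = 0.0009108 mol.
[diluted H2SO4] = 0.0009108 / 0.01334 = 0.06828 M.
Dilution factor = 500.0/18.23 = 27.43, so [stock] = 0.06828 x 27.43 = 1.87 M.

1.87 M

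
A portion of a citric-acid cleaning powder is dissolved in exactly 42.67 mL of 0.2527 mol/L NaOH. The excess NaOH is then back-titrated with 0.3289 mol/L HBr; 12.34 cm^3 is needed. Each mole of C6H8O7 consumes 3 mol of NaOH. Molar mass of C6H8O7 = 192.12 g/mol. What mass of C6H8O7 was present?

Total n(NaOH) added = 0.2527 x 0.04267 = 0.01078 mol.
n(HBr) used = 0.3289 x 0.01234 = 0.004059 mol, which equals the excess n(NaOH).
So n(NaOH) consumed by the sample = 0.01078 - 0.004059 = 0.006724 mol.
n(C6H8O7) = 0.006724 / 3 = 0.002241 mol.
mass = 0.002241 mol x 192.12 g/mol = 0.431 g.

0.431 g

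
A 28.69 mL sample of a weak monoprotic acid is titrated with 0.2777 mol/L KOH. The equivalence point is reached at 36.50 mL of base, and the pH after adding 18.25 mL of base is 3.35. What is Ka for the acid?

18.25 mL is half of the equivalence volume, so this is the half-equivalence point where [HA] = [A^-].
At half-equivalence pH = pKa, so pKa = 3.35.
Ka = 10^(-3.35) = 4.5 x 10^-4.

4.5 x 10^-4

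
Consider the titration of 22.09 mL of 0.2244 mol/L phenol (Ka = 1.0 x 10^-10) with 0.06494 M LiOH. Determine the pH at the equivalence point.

11.35

n(C6H5OH) = 0.2244 x 0.02209 = 0.004957 mol; V(LiOH) at equivalence = 0.004957/0.06494 = 0.07633 L.
At equivalence all the acid is converted to C6H5O-; total volume = 0.02209 + 0.07633 = 0.09842 L, so [C6H5O-] = 0.004957/0.09842 = 0.05036 M.
Kb = Kw/Ka = 1.0e-14 / 1.0 x 10^-10 = 0.000100.
[OH^-] = sqrt(Kb x [C6H5O-]) = sqrt(0.000100 x 0.05036) = 0.00224 M.
pOH = 2.65, so pH = 14.00 - 2.65 = 11.35.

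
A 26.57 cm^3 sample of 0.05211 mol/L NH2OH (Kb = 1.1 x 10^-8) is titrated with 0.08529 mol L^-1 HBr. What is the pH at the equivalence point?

n(NH2OH) = 0.05211 x 0.02657 = 0.001385 mol; V(HBr) at equivalence = 0.001385/0.08529 = 0.01623 L.
At equivalence the base is fully converted to NH3OH+; total volume = 0.04280 L, so [NH3OH+] = 0.001385/0.04280 = 0.03235 M.
Ka(NH3OH+) = Kw/Kb = 1.0e-14 / 1.1 x 10^-8 = 9.09e-7.
[H^+] = sqrt(Ka x [NH3OH+]) = sqrt(9.09e-7 x 0.03235) = 0.000171 M.
pH = -log(0.000171) = 3.77.

3.77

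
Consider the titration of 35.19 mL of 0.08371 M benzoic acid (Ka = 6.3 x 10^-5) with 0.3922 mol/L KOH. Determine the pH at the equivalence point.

n(C6H5COOH) = 0.08371 x 0.03519 = 0.002946 mol; V(KOH) at equivalence = 0.002946/0.3922 = 0.007511 L.
At equivalence all the acid is converted to C6H5COO-; total volume = 0.03519 + 0.007511 = 0.04270 L, so [C6H5COO-] = 0.002946/0.04270 = 0.06899 M.
Kb = Kw/Ka = 1.0e-14 / 6.3 x 10^-5 = 1.59e-10.
[OH^-] = sqrt(Kb x [C6H5COO-]) = sqrt(1.59e-10 x 0.06899) = 3.31e-6 M.
pOH = 5.48, so pH = 14.00 - 5.48 = 8.52.

8.52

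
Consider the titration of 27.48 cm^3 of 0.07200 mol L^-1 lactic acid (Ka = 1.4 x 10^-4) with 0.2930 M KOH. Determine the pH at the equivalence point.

8.31

n(HC3H5O3) = 0.07200 x 0.02748 = 0.001979 mol; V(KOH) at equivalence = 0.001979/0.2930 = 0.006753 L.
At equivalence all the acid is converted to C3H5O3-; total volume = 0.02748 + 0.006753 = 0.03423 L, so [C3H5O3-] = 0.001979/0.03423 = 0.05780 M.
Kb = Kw/Ka = 1.0e-14 / 1.4 x 10^-4 = 7.14e-11.
[OH^-] = sqrt(Kb x [C3H5O3-]) = sqrt(7.14e-11 x 0.05780) = 2.03e-6 M.
pOH = 5.69, so pH = 14.00 - 5.69 = 8.31.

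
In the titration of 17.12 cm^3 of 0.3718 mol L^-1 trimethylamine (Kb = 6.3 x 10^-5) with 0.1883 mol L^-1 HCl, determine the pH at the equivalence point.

n((CH3)3N) = 0.3718 x 0.01712 = 0.006365 mol; V(HCl) at equivalence = 0.006365/0.1883 = 0.03380 L.
At equivalence the base is fully converted to (CH3)3NH+; total volume = 0.05092 L, so [(CH3)3NH+] = 0.006365/0.05092 = 0.1250 M.
Ka((CH3)3NH+) = Kw/Kb = 1.0e-14 / 6.3 x 10^-5 = 1.59e-10.
[H^+] = sqrt(Ka x [(CH3)3NH+]) = sqrt(1.59e-10 x 0.1250) = 4.45e-6 M.
pH = -log(4.45e-6) = 5.35.

5.35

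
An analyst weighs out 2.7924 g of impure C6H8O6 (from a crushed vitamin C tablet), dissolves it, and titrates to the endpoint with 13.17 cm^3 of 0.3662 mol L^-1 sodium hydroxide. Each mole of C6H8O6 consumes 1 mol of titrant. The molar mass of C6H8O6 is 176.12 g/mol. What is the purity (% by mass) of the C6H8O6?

n(NaOH) = 0.3662 x 0.01317 = 0.004823 mol.
n(C6H8O6) = 0.004823 / 1 = 0.004823 mol.
mass of C6H8O6 = 0.004823 x 176.12 = 0.8494 g.
% purity = 0.8494 / 2.7924 x 100 = 30.4%.

30.4%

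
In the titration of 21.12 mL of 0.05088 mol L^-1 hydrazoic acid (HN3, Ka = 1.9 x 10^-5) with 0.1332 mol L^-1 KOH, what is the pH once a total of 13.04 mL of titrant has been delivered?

n(acid) = 0.05088 x 0.02112 = 0.001075 mol; n(KOH) added = 0.1332 x 0.01304 = 0.001737 mol.
Base is in excess by 0.001737 - 0.001075 = 0.0006623 mol in a total volume of 0.03416 L.
[OH^-] = 0.0006623/0.03416 = 0.01939 M, so pOH = 1.71 and pH = 14.00 - 1.71 = 12.29.

12.29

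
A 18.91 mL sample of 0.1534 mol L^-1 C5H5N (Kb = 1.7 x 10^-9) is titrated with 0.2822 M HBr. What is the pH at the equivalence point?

n(C5H5N) = 0.1534 x 0.01891 = 0.002901 mol; V(HBr) at equivalence = 0.002901/0.2822 = 0.01028 L.
At equivalence the base is fully converted to C5H5NH+; total volume = 0.02919 L, so [C5H5NH+] = 0.002901/0.02919 = 0.09938 M.
Ka(C5H5NH+) = Kw/Kb = 1.0e-14 / 1.7 x 10^-9 = 5.88e-6.
[H^+] = sqrt(Ka x [C5H5NH+]) = sqrt(5.88e-6 x 0.09938) = 0.000765 M.
pH = -log(0.000765) = 3.12.

3.12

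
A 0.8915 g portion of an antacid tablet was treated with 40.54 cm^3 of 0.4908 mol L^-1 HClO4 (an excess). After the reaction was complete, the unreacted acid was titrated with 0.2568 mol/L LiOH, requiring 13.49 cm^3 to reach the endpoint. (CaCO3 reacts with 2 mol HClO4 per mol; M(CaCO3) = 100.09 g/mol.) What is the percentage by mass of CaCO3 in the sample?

Total n(HClO4) added = 0.4908 x 0.04054 = 0.01990 mol.
n(LiOH) used = 0.2568 x 0.01349 = 0.003464 mol, which equals the excess n(HClO4).
So n(HClO4) consumed by the sample = 0.01990 - 0.003464 = 0.01643 mol.
n(CaCO3) = 0.01643 / 2 = 0.008216 mol.
mass CaCO3 = 0.008216 x 100.09 = 0.8224 g, so %CaCO3 = 0.8224/0.8915 x 100 = 92.2%.

92.2%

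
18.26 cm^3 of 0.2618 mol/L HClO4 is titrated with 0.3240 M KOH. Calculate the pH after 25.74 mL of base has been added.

12.91

n(acid) = 0.2618 x 0.01826 = 0.004780 mol; n(KOH) added = 0.3240 x 0.02574 = 0.008340 mol.
Base is in excess by 0.008340 - 0.004780 = 0.003559 mol in a total volume of 0.04400 L.
[OH^-] = 0.003559/0.04400 = 0.08089 M, so pOH = 1.09 and pH = 14.00 - 1.09 = 12.91.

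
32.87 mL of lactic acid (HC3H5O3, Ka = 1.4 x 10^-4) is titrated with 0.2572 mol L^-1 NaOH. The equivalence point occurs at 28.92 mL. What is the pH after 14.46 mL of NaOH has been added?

3.85

14.46 mL is exactly half the equivalence volume (28.92/2), i.e. the half-equivalence point.
There, n(HA) = n(A^-), so pH = pKa = -log(1.4 x 10^-4) = 3.85.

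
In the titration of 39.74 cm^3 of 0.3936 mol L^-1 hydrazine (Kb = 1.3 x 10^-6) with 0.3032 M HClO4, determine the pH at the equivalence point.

n(N2H4) = 0.3936 x 0.03974 = 0.01564 mol; V(HClO4) at equivalence = 0.01564/0.3032 = 0.05159 L.
At equivalence the base is fully converted to N2H5+; total volume = 0.09133 L, so [N2H5+] = 0.01564/0.09133 = 0.1713 M.
Ka(N2H5+) = Kw/Kb = 1.0e-14 / 1.3 x 10^-6 = 7.69e-9.
[H^+] = sqrt(Ka x [N2H5+]) = sqrt(7.69e-9 x 0.1713) = 3.63e-5 M.
pH = -log(3.63e-5) = 4.44.

4.44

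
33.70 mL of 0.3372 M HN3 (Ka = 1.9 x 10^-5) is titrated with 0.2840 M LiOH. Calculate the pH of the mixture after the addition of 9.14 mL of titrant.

Initial n(HN3) = 0.3372 x 0.03370 = 0.01136 mol.
n(LiOH) added = 0.2840 x 0.009140 = 0.002596 mol, converting that many moles of HN3 to N3-.
Remaining n(HN3) = 0.008768 mol; n(N3-) = 0.002596 mol.
By Henderson-Hasselbalch, pH = pKa + log([A^-]/[HA]) = 4.72 + log(0.002596/0.008768) = 4.72 + (-0.53) = 4.19.

4.19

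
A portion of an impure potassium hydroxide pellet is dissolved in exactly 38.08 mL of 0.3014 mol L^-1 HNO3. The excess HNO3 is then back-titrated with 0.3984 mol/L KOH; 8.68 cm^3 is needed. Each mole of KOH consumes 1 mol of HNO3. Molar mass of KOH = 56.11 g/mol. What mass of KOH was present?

Total n(HNO3) added = 0.3014 x 0.03808 = 0.01148 mol.
n(KOH) used = 0.3984 x 0.008680 = 0.003458 mol, which equals the excess n(HNO3).
So n(HNO3) consumed by the sample = 0.01148 - 0.003458 = 0.008019 mol.
n(KOH) = 0.008019 / 1 = 0.008019 mol.
mass = 0.008019 mol x 56.11 g/mol = 0.450 g.

0.450 g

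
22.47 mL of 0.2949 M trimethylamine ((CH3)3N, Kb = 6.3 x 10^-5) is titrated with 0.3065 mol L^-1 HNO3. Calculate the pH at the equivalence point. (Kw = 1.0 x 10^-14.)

5.31

n((CH3)3N) = 0.2949 x 0.02247 = 0.006626 mol; V(HNO3) at equivalence = 0.006626/0.3065 = 0.02162 L.
At equivalence the base is fully converted to (CH3)3NH+; total volume = 0.04409 L, so [(CH3)3NH+] = 0.006626/0.04409 = 0.1503 M.
Ka((CH3)3NH+) = Kw/Kb = 1.0e-14 / 6.3 x 10^-5 = 1.59e-10.
[H^+] = sqrt(Ka x [(CH3)3NH+]) = sqrt(1.59e-10 x 0.1503) = 4.88e-6 M.
pH = -log(4.88e-6) = 5.31.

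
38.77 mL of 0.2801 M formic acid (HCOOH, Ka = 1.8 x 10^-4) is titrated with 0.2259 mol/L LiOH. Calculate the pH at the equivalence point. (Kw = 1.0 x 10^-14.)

8.42

n(HCOOH) = 0.2801 x 0.03877 = 0.01086 mol; V(LiOH) at equivalence = 0.01086/0.2259 = 0.04807 L.
At equivalence all the acid is converted to HCOO-; total volume = 0.03877 + 0.04807 = 0.08684 L, so [HCOO-] = 0.01086/0.08684 = 0.1250 M.
Kb = Kw/Ka = 1.0e-14 / 1.8 x 10^-4 = 5.56e-11.
[OH^-] = sqrt(Kb x [HCOO-]) = sqrt(5.56e-11 x 0.1250) = 2.64e-6 M.
pOH = 5.58, so pH = 14.00 - 5.58 = 8.42.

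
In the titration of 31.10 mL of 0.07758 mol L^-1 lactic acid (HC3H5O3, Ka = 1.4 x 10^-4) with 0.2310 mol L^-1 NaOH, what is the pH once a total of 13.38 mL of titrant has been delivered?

n(acid) = 0.07758 x 0.03110 = 0.002413 mol; n(NaOH) added = 0.2310 x 0.01338 = 0.003091 mol.
Base is in excess by 0.003091 - 0.002413 = 0.0006780 mol in a total volume of 0.04448 L.
[OH^-] = 0.0006780/0.04448 = 0.01524 M, so pOH = 1.82 and pH = 14.00 - 1.82 = 12.18.

12.18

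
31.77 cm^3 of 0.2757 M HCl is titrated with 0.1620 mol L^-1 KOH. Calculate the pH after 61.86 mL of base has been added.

12.13

n(acid) = 0.2757 x 0.03177 = 0.008759 mol; n(KOH) added = 0.1620 x 0.06186 = 0.01002 mol.
Base is in excess by 0.01002 - 0.008759 = 0.001262 mol in a total volume of 0.09363 L.
[OH^-] = 0.001262/0.09363 = 0.01348 M, so pOH = 1.87 and pH = 14.00 - 1.87 = 12.13.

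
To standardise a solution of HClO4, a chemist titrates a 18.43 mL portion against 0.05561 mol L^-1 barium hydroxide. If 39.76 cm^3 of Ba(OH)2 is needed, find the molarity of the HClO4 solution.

n(Ba(OH)2) delivered = 0.05561 x 0.03976 = 0.002211 mol.
The reaction is 2 HClO4 + 1 Ba(OH)2, so n(HClO4) = 0.002211 x 2/1 = 0.004422 mol.
[HClO4] = 0.004422 mol / 0.01843 L = 0.240 M.

0.240 M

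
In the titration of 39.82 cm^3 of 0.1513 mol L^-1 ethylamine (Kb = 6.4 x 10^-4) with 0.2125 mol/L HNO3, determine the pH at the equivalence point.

n(C2H5NH2) = 0.1513 x 0.03982 = 0.006025 mol; V(HNO3) at equivalence = 0.006025/0.2125 = 0.02835 L.
At equivalence the base is fully converted to C2H5NH3+; total volume = 0.06817 L, so [C2H5NH3+] = 0.006025/0.06817 = 0.08838 M.
Ka(C2H5NH3+) = Kw/Kb = 1.0e-14 / 6.4 x 10^-4 = 1.56e-11.
[H^+] = sqrt(Ka x [C2H5NH3+]) = sqrt(1.56e-11 x 0.08838) = 1.18e-6 M.
pH = -log(1.18e-6) = 5.93.

5.93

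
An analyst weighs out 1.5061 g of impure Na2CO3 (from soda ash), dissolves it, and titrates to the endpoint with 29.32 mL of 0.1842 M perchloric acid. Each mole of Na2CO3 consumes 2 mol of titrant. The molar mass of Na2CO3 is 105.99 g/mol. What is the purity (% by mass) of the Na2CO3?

19.0%

n(HClO4) = 0.1842 x 0.02932 = 0.005401 mol.
n(Na2CO3) = 0.005401 / 2 = 0.002700 mol.
mass of Na2CO3 = 0.002700 x 105.99 = 0.2862 g.
% purity = 0.2862 / 1.5061 x 100 = 19.0%.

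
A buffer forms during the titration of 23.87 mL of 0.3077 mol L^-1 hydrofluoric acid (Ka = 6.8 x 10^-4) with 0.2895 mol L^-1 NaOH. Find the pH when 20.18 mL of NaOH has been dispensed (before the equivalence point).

3.76

Initial n(HF) = 0.3077 x 0.02387 = 0.007345 mol.
n(NaOH) added = 0.2895 x 0.02018 = 0.005842 mol, converting that many moles of HF to F-.
Remaining n(HF) = 0.001503 mol; n(F-) = 0.005842 mol.
By Henderson-Hasselbalch, pH = pKa + log([A^-]/[HA]) = 3.17 + log(0.005842/0.001503) = 3.17 + (+0.59) = 3.76.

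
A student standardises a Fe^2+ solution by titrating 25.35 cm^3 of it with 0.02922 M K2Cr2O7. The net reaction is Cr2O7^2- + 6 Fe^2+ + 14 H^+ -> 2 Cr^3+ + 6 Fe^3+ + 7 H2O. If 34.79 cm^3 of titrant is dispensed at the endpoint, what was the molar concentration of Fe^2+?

0.241 M

n(K2Cr2O7) = 0.02922 x 0.03479 = 0.001017 mol.
From the balanced equation, 1 mol K2Cr2O7 reacts with 6 mol Fe^2+, so n(Fe^2+) = 0.001017 x 6/1 = 0.006099 mol.
[Fe^2+] = 0.006099 / 0.02535 L = 0.241 M.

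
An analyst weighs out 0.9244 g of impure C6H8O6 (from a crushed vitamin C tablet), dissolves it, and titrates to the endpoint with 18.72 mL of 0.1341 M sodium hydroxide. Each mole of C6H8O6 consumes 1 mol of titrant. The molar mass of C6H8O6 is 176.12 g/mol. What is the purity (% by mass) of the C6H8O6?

n(NaOH) = 0.1341 x 0.01872 = 0.002510 mol.
n(C6H8O6) = 0.002510 / 1 = 0.002510 mol.
mass of C6H8O6 = 0.002510 x 176.12 = 0.4421 g.
% purity = 0.4421 / 0.9244 x 100 = 47.8%.

47.8%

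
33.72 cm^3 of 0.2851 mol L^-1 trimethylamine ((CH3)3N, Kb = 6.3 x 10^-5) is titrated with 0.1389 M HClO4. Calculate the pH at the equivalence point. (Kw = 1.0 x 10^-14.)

n((CH3)3N) = 0.2851 x 0.03372 = 0.009614 mol; V(HClO4) at equivalence = 0.009614/0.1389 = 0.06921 L.
At equivalence the base is fully converted to (CH3)3NH+; total volume = 0.1029 L, so [(CH3)3NH+] = 0.009614/0.1029 = 0.09340 M.
Ka((CH3)3NH+) = Kw/Kb = 1.0e-14 / 6.3 x 10^-5 = 1.59e-10.
[H^+] = sqrt(Ka x [(CH3)3NH+]) = sqrt(1.59e-10 x 0.09340) = 3.85e-6 M.
pH = -log(3.85e-6) = 5.41.

5.41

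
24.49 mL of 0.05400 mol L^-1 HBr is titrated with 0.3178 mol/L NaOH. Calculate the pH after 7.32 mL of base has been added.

n(acid) = 0.05400 x 0.02449 = 0.001322 mol; n(NaOH) added = 0.3178 x 0.007320 = 0.002326 mol.
Base is in excess by 0.002326 - 0.001322 = 0.001004 mol in a total volume of 0.03181 L.
[OH^-] = 0.001004/0.03181 = 0.03156 M, so pOH = 1.50 and pH = 14.00 - 1.50 = 12.50.

12.50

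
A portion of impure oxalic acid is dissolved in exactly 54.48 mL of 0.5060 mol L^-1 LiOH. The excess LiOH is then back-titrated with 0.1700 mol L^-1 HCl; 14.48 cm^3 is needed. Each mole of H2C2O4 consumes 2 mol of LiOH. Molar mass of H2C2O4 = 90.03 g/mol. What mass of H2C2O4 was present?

1.13 g

Total n(LiOH) added = 0.5060 x 0.05448 = 0.02757 mol.
n(HCl) used = 0.1700 x 0.01448 = 0.002462 mol, which equals the excess n(LiOH).
So n(LiOH) consumed by the sample = 0.02757 - 0.002462 = 0.02511 mol.
n(H2C2O4) = 0.02511 / 2 = 0.01255 mol.
mass = 0.01255 mol x 90.03 g/mol = 1.13 g.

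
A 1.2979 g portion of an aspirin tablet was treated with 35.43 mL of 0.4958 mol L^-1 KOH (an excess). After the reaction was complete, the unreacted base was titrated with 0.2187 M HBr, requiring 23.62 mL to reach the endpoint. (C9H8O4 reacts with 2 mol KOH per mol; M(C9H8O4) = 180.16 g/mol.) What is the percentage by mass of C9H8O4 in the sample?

Total n(KOH) added = 0.4958 x 0.03543 = 0.01757 mol.
n(HBr) used = 0.2187 x 0.02362 = 0.005166 mol, which equals the excess n(KOH).
So n(KOH) consumed by the sample = 0.01757 - 0.005166 = 0.01240 mol.
n(C9H8O4) = 0.01240 / 2 = 0.006200 mol.
mass C9H8O4 = 0.006200 x 180.16 = 1.117 g, so %C9H8O4 = 1.117/1.2979 x 100 = 86.1%.

86.1%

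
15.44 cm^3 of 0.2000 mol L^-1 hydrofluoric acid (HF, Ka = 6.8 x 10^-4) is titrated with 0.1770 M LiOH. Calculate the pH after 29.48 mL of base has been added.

n(acid) = 0.2000 x 0.01544 = 0.003088 mol; n(LiOH) added = 0.1770 x 0.02948 = 0.005218 mol.
Base is in excess by 0.005218 - 0.003088 = 0.002130 mol in a total volume of 0.04492 L.
[OH^-] = 0.002130/0.04492 = 0.04742 M, so pOH = 1.32 and pH = 14.00 - 1.32 = 12.68.

12.68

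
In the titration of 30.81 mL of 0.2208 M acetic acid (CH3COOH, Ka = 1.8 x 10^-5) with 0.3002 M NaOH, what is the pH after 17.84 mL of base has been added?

5.31

Initial n(CH3COOH) = 0.2208 x 0.03081 = 0.006803 mol.
n(NaOH) added = 0.3002 x 0.01784 = 0.005356 mol, converting that many moles of CH3COOH to CH3COO-.
Remaining n(CH3COOH) = 0.001447 mol; n(CH3COO-) = 0.005356 mol.
By Henderson-Hasselbalch, pH = pKa + log([A^-]/[HA]) = 4.74 + log(0.005356/0.001447) = 4.74 + (+0.57) = 5.31.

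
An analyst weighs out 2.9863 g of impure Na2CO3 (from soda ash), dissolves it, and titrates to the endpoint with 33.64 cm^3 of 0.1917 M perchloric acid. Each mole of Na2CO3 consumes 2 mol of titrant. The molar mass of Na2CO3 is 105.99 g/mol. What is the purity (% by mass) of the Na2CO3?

n(HClO4) = 0.1917 x 0.03364 = 0.006449 mol.
n(Na2CO3) = 0.006449 / 2 = 0.003224 mol.
mass of Na2CO3 = 0.003224 x 105.99 = 0.3418 g.
% purity = 0.3418 / 2.9863 x 100 = 11.4%.

11.4%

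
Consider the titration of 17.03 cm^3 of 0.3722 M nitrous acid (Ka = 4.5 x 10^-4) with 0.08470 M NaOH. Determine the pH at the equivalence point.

n(HNO2) = 0.3722 x 0.01703 = 0.006339 mol; V(NaOH) at equivalence = 0.006339/0.08470 = 0.07484 L.
At equivalence all the acid is converted to NO2-; total volume = 0.01703 + 0.07484 = 0.09187 L, so [NO2-] = 0.006339/0.09187 = 0.06900 M.
Kb = Kw/Ka = 1.0e-14 / 4.5 x 10^-4 = 2.22e-11.
[OH^-] = sqrt(Kb x [NO2-]) = sqrt(2.22e-11 x 0.06900) = 1.24e-6 M.
pOH = 5.91, so pH = 14.00 - 5.91 = 8.09.

8.09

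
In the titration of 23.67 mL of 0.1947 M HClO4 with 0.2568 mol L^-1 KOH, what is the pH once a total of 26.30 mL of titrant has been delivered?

12.63

n(acid) = 0.1947 x 0.02367 = 0.004609 mol; n(KOH) added = 0.2568 x 0.02630 = 0.006754 mol.
Base is in excess by 0.006754 - 0.004609 = 0.002145 mol in a total volume of 0.04997 L.
[OH^-] = 0.002145/0.04997 = 0.04293 M, so pOH = 1.37 and pH = 14.00 - 1.37 = 12.63.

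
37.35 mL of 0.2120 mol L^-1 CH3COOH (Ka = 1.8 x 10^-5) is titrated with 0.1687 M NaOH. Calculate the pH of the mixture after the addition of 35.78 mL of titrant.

5.25

Initial n(CH3COOH) = 0.2120 x 0.03735 = 0.007918 mol.
n(NaOH) added = 0.1687 x 0.03578 = 0.006036 mol, converting that many moles of CH3COOH to CH3COO-.
Remaining n(CH3COOH) = 0.001882 mol; n(CH3COO-) = 0.006036 mol.
By Henderson-Hasselbalch, pH = pKa + log([A^-]/[HA]) = 4.74 + log(0.006036/0.001882) = 4.74 + (+0.51) = 5.25.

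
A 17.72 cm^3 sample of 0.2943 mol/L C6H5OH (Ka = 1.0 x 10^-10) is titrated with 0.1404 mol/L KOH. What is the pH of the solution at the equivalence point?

n(C6H5OH) = 0.2943 x 0.01772 = 0.005215 mol; V(KOH) at equivalence = 0.005215/0.1404 = 0.03714 L.
At equivalence all the acid is converted to C6H5O-; total volume = 0.01772 + 0.03714 = 0.05486 L, so [C6H5O-] = 0.005215/0.05486 = 0.09505 M.
Kb = Kw/Ka = 1.0e-14 / 1.0 x 10^-10 = 0.000100.
[OH^-] = sqrt(Kb x [C6H5O-]) = sqrt(0.000100 x 0.09505) = 0.00308 M.
pOH = 2.51, so pH = 14.00 - 2.51 = 11.49.

11.49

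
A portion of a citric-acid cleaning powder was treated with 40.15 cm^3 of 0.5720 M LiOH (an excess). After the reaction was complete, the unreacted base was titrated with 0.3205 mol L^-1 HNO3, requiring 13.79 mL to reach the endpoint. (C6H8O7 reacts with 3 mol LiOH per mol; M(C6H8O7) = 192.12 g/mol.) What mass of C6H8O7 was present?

Total n(LiOH) added = 0.5720 x 0.04015 = 0.02297 mol.
n(HNO3) used = 0.3205 x 0.01379 = 0.004420 mol, which equals the excess n(LiOH).
So n(LiOH) consumed by the sample = 0.02297 - 0.004420 = 0.01855 mol.
n(C6H8O7) = 0.01855 / 3 = 0.006182 mol.
mass = 0.006182 mol x 192.12 g/mol = 1.19 g.

1.19 g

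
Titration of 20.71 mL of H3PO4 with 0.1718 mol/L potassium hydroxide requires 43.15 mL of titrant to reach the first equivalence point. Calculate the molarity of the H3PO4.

n(KOH) = 0.1718 x 0.04315 = 0.007413 mol.
At the first equivalence point, 1 mol OH^- react per mol H3PO4, so n(H3PO4) = 0.007413 / 1 = 0.007413 mol.
[H3PO4] = 0.007413 / 0.02071 L = 0.358 M.

0.358 M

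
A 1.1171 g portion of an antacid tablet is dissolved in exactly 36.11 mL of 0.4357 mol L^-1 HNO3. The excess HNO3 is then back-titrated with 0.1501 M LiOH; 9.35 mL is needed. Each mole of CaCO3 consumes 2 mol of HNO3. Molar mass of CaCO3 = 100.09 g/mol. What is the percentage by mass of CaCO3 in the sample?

Total n(HNO3) added = 0.4357 x 0.03611 = 0.01573 mol.
n(LiOH) used = 0.1501 x 0.009350 = 0.001403 mol, which equals the excess n(HNO3).
So n(HNO3) consumed by the sample = 0.01573 - 0.001403 = 0.01433 mol.
n(CaCO3) = 0.01433 / 2 = 0.007165 mol.
mass CaCO3 = 0.007165 x 100.09 = 0.7171 g, so %CaCO3 = 0.7171/1.1171 x 100 = 64.2%.

64.2%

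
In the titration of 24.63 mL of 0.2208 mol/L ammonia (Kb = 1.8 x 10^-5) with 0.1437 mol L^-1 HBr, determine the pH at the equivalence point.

n(NH3) = 0.2208 x 0.02463 = 0.005438 mol; V(HBr) at equivalence = 0.005438/0.1437 = 0.03784 L.
At equivalence the base is fully converted to NH4+; total volume = 0.06247 L, so [NH4+] = 0.005438/0.06247 = 0.08705 M.
Ka(NH4+) = Kw/Kb = 1.0e-14 / 1.8 x 10^-5 = 5.56e-10.
[H^+] = sqrt(Ka x [NH4+]) = sqrt(5.56e-10 x 0.08705) = 6.95e-6 M.
pH = -log(6.95e-6) = 5.16.

5.16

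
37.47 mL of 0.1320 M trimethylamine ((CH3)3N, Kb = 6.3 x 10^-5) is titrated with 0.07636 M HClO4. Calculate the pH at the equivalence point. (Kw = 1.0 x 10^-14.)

5.56

n((CH3)3N) = 0.1320 x 0.03747 = 0.004946 mol; V(HClO4) at equivalence = 0.004946/0.07636 = 0.06477 L.
At equivalence the base is fully converted to (CH3)3NH+; total volume = 0.1022 L, so [(CH3)3NH+] = 0.004946/0.1022 = 0.04838 M.
Ka((CH3)3NH+) = Kw/Kb = 1.0e-14 / 6.3 x 10^-5 = 1.59e-10.
[H^+] = sqrt(Ka x [(CH3)3NH+]) = sqrt(1.59e-10 x 0.04838) = 2.77e-6 M.
pH = -log(2.77e-6) = 5.56.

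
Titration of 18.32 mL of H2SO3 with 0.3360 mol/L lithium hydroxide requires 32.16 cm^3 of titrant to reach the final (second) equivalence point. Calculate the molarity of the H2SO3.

0.295 M

n(LiOH) = 0.3360 x 0.03216 = 0.01081 mol.
At the final (second) equivalence point, 2 mol OH^- react per mol H2SO3, so n(H2SO3) = 0.01081 / 2 = 0.005403 mol.
[H2SO3] = 0.005403 / 0.01832 L = 0.295 M.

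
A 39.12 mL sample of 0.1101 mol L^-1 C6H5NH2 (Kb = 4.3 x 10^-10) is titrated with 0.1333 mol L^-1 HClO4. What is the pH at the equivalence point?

2.93

n(C6H5NH2) = 0.1101 x 0.03912 = 0.004307 mol; V(HClO4) at equivalence = 0.004307/0.1333 = 0.03231 L.
At equivalence the base is fully converted to C6H5NH3+; total volume = 0.07143 L, so [C6H5NH3+] = 0.004307/0.07143 = 0.06030 M.
Ka(C6H5NH3+) = Kw/Kb = 1.0e-14 / 4.3 x 10^-10 = 2.33e-5.
[H^+] = sqrt(Ka x [C6H5NH3+]) = sqrt(2.33e-5 x 0.06030) = 0.00118 M.
pH = -log(0.00118) = 2.93.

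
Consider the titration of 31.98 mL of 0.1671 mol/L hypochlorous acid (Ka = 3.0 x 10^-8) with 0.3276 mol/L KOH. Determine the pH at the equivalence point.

n(HClO) = 0.1671 x 0.03198 = 0.005344 mol; V(KOH) at equivalence = 0.005344/0.3276 = 0.01631 L.
At equivalence all the acid is converted to ClO-; total volume = 0.03198 + 0.01631 = 0.04829 L, so [ClO-] = 0.005344/0.04829 = 0.1107 M.
Kb = Kw/Ka = 1.0e-14 / 3.0 x 10^-8 = 3.33e-7.
[OH^-] = sqrt(Kb x [ClO-]) = sqrt(3.33e-7 x 0.1107) = 0.000192 M.
pOH = 3.72, so pH = 14.00 - 3.72 = 10.28.

10.28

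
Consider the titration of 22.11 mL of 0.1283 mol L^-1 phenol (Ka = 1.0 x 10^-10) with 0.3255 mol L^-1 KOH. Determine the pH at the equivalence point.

n(C6H5OH) = 0.1283 x 0.02211 = 0.002837 mol; V(KOH) at equivalence = 0.002837/0.3255 = 0.008715 L.
At equivalence all the acid is converted to C6H5O-; total volume = 0.02211 + 0.008715 = 0.03082 L, so [C6H5O-] = 0.002837/0.03082 = 0.09203 M.
Kb = Kw/Ka = 1.0e-14 / 1.0 x 10^-10 = 0.000100.
[OH^-] = sqrt(Kb x [C6H5O-]) = sqrt(0.000100 x 0.09203) = 0.00303 M.
pOH = 2.52, so pH = 14.00 - 2.52 = 11.48.

11.48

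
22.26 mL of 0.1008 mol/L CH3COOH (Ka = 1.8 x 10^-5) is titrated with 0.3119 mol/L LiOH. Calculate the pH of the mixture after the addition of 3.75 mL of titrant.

Initial n(CH3COOH) = 0.1008 x 0.02226 = 0.002244 mol.
n(LiOH) added = 0.3119 x 0.003750 = 0.001170 mol, converting that many moles of CH3COOH to CH3COO-.
Remaining n(CH3COOH) = 0.001074 mol; n(CH3COO-) = 0.001170 mol.
By Henderson-Hasselbalch, pH = pKa + log([A^-]/[HA]) = 4.74 + log(0.001170/0.001074) = 4.74 + (+0.04) = 4.78.

4.78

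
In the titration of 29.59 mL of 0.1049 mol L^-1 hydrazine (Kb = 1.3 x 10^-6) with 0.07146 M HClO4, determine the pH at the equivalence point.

n(N2H4) = 0.1049 x 0.02959 = 0.003104 mol; V(HClO4) at equivalence = 0.003104/0.07146 = 0.04344 L.
At equivalence the base is fully converted to N2H5+; total volume = 0.07303 L, so [N2H5+] = 0.003104/0.07303 = 0.04250 M.
Ka(N2H5+) = Kw/Kb = 1.0e-14 / 1.3 x 10^-6 = 7.69e-9.
[H^+] = sqrt(Ka x [N2H5+]) = sqrt(7.69e-9 x 0.04250) = 1.81e-5 M.
pH = -log(1.81e-5) = 4.74.

4.74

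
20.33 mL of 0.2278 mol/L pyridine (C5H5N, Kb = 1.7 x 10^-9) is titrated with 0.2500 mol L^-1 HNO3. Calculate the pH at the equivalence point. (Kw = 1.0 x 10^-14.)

3.08

n(C5H5N) = 0.2278 x 0.02033 = 0.004631 mol; V(HNO3) at equivalence = 0.004631/0.2500 = 0.01852 L.
At equivalence the base is fully converted to C5H5NH+; total volume = 0.03885 L, so [C5H5NH+] = 0.004631/0.03885 = 0.1192 M.
Ka(C5H5NH+) = Kw/Kb = 1.0e-14 / 1.7 x 10^-9 = 5.88e-6.
[H^+] = sqrt(Ka x [C5H5NH+]) = sqrt(5.88e-6 x 0.1192) = 0.000837 M.
pH = -log(0.000837) = 3.08.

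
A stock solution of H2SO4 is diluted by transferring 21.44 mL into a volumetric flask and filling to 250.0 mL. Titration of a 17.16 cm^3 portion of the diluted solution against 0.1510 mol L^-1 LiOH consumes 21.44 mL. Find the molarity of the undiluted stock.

n(LiOH) = 0.1510 x 0.02144 = 0.003237 mol.
n(H2SO4) in the aliquot = 0.003237 x 1/2 = 0.001619 mol.
[diluted H2SO4] = 0.001619 / 0.01716 = 0.09433 M.
Dilution factor = 250.0/21.44 = 11.66, so [stock] = 0.09433 x 11.66 = 1.10 M.

1.10 M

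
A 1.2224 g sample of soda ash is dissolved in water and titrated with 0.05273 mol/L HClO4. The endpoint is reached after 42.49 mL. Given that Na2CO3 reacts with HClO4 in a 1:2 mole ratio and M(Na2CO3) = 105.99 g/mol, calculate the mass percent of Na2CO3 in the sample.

9.71%

n(HClO4) = 0.05273 x 0.04249 = 0.002240 mol.
n(Na2CO3) = 0.002240 / 2 = 0.001120 mol.
mass of Na2CO3 = 0.001120 x 105.99 = 0.1187 g.
% purity = 0.1187 / 1.2224 x 100 = 9.71%.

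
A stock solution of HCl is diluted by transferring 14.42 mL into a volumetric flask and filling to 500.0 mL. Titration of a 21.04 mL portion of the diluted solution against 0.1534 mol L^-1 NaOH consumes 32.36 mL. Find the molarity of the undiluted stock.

8.18 M

n(NaOH) = 0.1534 x 0.03236 = 0.004964 mol.
n(HCl) in the aliquot = 0.004964 mol.
[diluted HCl] = 0.004964 / 0.02104 = 0.2359 M.
Dilution factor = 500.0/14.42 = 34.67, so [stock] = 0.2359 x 34.67 = 8.18 M.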